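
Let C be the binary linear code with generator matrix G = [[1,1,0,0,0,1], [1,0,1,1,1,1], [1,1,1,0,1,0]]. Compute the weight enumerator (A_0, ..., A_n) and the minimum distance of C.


Weight distribution: A_0 = 1, A_2 = 1, A_3 = 3, A_4 = 2, A_5 = 1. Minimum distance d = 2.

Enumerate all 2^3 = 8 messages m ∈ F_2^3.
For each, compute codeword c = mG in F_2^6, then tally its weight.
  m = 000 → c = 000000, weight = 0.
  m = 100 → c = 110001, weight = 3.
  m = 010 → c = 101111, weight = 5.
  m = 110 → c = 011110, weight = 4.
  m = 001 → c = 111010, weight = 4.
  m = 101 → c = 001011, weight = 3.
  m = 011 → c = 010101, weight = 3.
  m = 111 → c = 100100, weight = 2.
Tally weights:
  weight 0: 1 codewords.
  weight 2: 1 codewords.
  weight 3: 3 codewords.
  weight 4: 2 codewords.
  weight 5: 1 codewords.
Minimum distance d = smallest w > 0 with A_w > 0 = 2.
Sanity: Σ A_w = 8 = 2^3 = 8 ✓.


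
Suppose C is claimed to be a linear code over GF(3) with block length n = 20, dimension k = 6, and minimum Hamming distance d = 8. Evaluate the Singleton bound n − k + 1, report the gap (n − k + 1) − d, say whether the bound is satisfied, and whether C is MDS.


Singleton RHS = n − k + 1 = 15, slack = 7, bound satisfied, not MDS.

Singleton bound: d ≤ n − k + 1.
Here n = 20, k = 6, so n − k + 1 = 15.
Given d = 8, check d ≤ 15: YES.
Slack = (n − k + 1) − d = 7.
The code is NOT MDS (slack = 7 > 0).
Description: the claimed parameters are [20, 6, 8]_3; such a code would be non-MDS.


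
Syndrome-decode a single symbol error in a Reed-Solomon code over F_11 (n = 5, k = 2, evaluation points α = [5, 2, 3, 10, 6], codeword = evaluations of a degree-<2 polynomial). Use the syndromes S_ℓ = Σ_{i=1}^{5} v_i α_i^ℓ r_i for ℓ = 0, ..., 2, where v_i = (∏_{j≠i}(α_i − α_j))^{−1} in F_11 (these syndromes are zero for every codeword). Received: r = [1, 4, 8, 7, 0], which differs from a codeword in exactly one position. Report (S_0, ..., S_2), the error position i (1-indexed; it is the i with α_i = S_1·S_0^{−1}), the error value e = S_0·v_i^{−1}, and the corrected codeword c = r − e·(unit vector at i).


S = (8, 2, 6), error at position 3, error magnitude e = 5, c = [1, 4, 3, 7, 0].

Step 1: column multipliers v_i = (∏_{j≠i}(α_i − α_j))^{−1} mod 11.
  i = 1 (α = 5): (5−2)(5−3)(5−10)(5−6) = 3·2·(−5)·(−1) = 30 ≡ 8, so v_1 = 8^{−1} = 7 (mod 11).
  i = 2 (α = 2): (2−5)(2−3)(2−10)(2−6) = (−3)·(−1)·(−8)·(−4) = 96 ≡ 8, so v_2 = 8^{−1} = 7 (mod 11).
  i = 3 (α = 3): (3−5)(3−2)(3−10)(3−6) = (−2)·1·(−7)·(−3) = −42 ≡ 2, so v_3 = 2^{−1} = 6 (mod 11).
  i = 4 (α = 10): (10−5)(10−2)(10−3)(10−6) = 5·8·7·4 = 1120 ≡ 9, so v_4 = 9^{−1} = 5 (mod 11).
  i = 5 (α = 6): (6−5)(6−2)(6−3)(6−10) = 1·4·3·(−4) = −48 ≡ 7, so v_5 = 7^{−1} = 8 (mod 11).
  v = [7, 7, 6, 5, 8].
Step 2: syndromes of r = [1, 4, 8, 7, 0] (all sums mod 11).
  S_0 = Σ v_i r_i = 7·1 + 7·4 + 6·8 + 5·7 + 8·0 = 118 ≡ 8.
  S_1 = Σ v_i α_i r_i = 7·5·1 + 7·2·4 + 6·3·8 + 5·10·7 + 8·6·0 = 585 ≡ 2.
  α_i^2 mod 11 = [3, 4, 9, 1, 3].
  S_2 = Σ v_i α_i^2 r_i = 7·3·1 + 7·4·4 + 6·9·8 + 5·1·7 + 8·3·0 = 600 ≡ 6.
  S = (8, 2, 6) ≠ 0, so r is not a codeword (an error is present).
Step 3: locate the error. For a single error e at position i, S_ℓ = v_i·e·α_i^ℓ, so α_err = S_1/S_0.
  S_0^{−1} = 8^{−1} = 7 (mod 11), so α_err = 2·7 = 14 ≡ 3 = α_3. Error position i = 3.
  Consistency check: S_2/S_1 = 6·6 = 36 ≡ 3 = α_err ✓ (single-error assumption holds).
Step 4: error magnitude e = S_0/v_3 = S_0·∏_{j≠3}(α_3 − α_j) = 8·2 = 16 ≡ 5 (mod 11).
Step 5: correct position 3: c_3 = r_3 − e = 8 − 5 ≡ 3 (mod 11). Hence c = [1, 4, 3, 7, 0].
  Check: interpolating c through the α_i gives m(x) = 6 + 10·x (degree < 2) with m(α_i) = c_i for every i, so c is indeed a codeword.


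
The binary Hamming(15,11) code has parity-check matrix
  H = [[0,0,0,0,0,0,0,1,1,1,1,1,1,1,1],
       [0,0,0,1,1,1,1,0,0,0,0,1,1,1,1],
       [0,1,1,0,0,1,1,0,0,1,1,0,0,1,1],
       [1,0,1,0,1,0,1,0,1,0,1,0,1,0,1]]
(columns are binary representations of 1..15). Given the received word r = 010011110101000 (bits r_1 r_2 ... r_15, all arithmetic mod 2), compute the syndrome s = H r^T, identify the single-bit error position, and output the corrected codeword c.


s = (1, 0, 0, 0)^T, error position = 8, corrected codeword c = 010011100101000

Compute s = H r^T mod 2 one row at a time:
  s_1 = 1 + 0 + 1 + 0 + 1 + 0 + 0 + 0 = 3 ≡ 1 (mod 2).
  s_2 = 0 + 1 + 1 + 1 + 1 + 0 + 0 + 0 = 4 ≡ 0 (mod 2).
  s_3 = 1 + 0 + 1 + 1 + 1 + 0 + 0 + 0 = 4 ≡ 0 (mod 2).
  s_4 = 0 + 0 + 1 + 1 + 0 + 0 + 0 + 0 = 2 ≡ 0 (mod 2).
s = (1, 0, 0, 0)^T — this equals column 8 of H (binary 1000), so error is at position 8.
Correct: flip bit 8 of r = 010011110101000 to get c = 010011100101000.


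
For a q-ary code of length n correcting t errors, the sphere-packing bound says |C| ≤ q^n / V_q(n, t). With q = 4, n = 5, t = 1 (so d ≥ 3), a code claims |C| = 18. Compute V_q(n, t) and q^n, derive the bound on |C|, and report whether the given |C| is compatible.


V_q(n, t) = 16, q^n = 1024, Hamming bound = 64, |C| = 18 ≤ bound (satisfied).

Step 1: Compute V_q(n, t) = Σ_{j=0}^1 C(n, j) (q−1)^j.
  j = 0: C(5,0)·(3)^0 = 1·1 = 1.
  j = 1: C(5,1)·(3)^1 = 5·3 = 15.
  V_q(n, t) = 1 + 15 = 16.
Step 2: q^n = 4^5 = 1024.
Step 3: Hamming bound ⌊q^n / V_q(n,t)⌋ = ⌊1024/16⌋ = 64.
Step 4: Compare |C| = 18 to 64: satisfied.
The claimed |C| lies below the Hamming bound.


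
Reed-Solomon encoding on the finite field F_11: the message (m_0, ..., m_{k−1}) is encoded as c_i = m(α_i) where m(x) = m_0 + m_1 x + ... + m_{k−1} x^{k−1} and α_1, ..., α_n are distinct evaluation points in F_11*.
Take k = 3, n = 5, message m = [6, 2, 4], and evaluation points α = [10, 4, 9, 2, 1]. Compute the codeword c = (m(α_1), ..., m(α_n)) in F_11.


c = [8, 1, 7, 4, 1]

Message polynomial: m(x) = 6 + 2·x + 4·x^2 (mod 11).
For each evaluation point α_i, compute m(α_i) mod 11:
  α_1 = 10: Horner steps 4 → 9 → 8, so m(10) = 8.
  α_2 = 4: Horner steps 4 → 7 → 1, so m(4) = 1.
  α_3 = 9: Horner steps 4 → 5 → 7, so m(9) = 7.
  α_4 = 2: Horner steps 4 → 10 → 4, so m(2) = 4.
  α_5 = 1: Horner steps 4 → 6 → 1, so m(1) = 1.
Codeword c = [8, 1, 7, 4, 1] ∈ F_11^5.


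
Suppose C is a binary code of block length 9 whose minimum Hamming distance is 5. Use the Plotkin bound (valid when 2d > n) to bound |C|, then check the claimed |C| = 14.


Plotkin bound M ≤ 10; given |C| = 14 > bound (violated).

Check applicability: 2d = 10, n = 9.
2d − n = 1 > 0, so Plotkin applies.
Compute d/(2d−n) = 5/1 ≈ 5.0000.
⌊d/(2d−n)⌋ = 5.
Plotkin bound: M ≤ 2·5 = 10.
Given |C| = 14, check: VIOLATED.
This |C| is above the Plotkin bound, so no binary code with n = 9, d = 5 and 14 codewords exists.


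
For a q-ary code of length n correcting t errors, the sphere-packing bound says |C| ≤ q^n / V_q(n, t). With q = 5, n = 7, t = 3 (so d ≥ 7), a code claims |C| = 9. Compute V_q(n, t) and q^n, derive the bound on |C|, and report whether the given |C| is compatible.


V_q(n, t) = 2605, q^n = 78125, Hamming bound = 29, |C| = 9 ≤ bound (satisfied).

Step 1: Compute V_q(n, t) = Σ_{j=0}^3 C(n, j) (q−1)^j.
  j = 0: C(7,0)·(4)^0 = 1·1 = 1.
  j = 1: C(7,1)·(4)^1 = 7·4 = 28.
  j = 2: C(7,2)·(4)^2 = 21·16 = 336.
  j = 3: C(7,3)·(4)^3 = 35·64 = 2240.
  V_q(n, t) = 1 + 28 + 336 + 2240 = 2605.
Step 2: q^n = 5^7 = 78125.
Step 3: Hamming bound ⌊q^n / V_q(n,t)⌋ = ⌊78125/2605⌋ = 29.
Step 4: Compare |C| = 9 to 29: satisfied.
The claimed |C| lies below the Hamming bound.


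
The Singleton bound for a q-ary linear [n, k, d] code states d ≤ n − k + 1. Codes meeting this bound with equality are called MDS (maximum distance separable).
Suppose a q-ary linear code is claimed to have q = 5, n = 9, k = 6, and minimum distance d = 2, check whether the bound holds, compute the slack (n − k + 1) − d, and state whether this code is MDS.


Singleton RHS = n − k + 1 = 4, slack = 2, bound satisfied, not MDS.

Singleton bound: d ≤ n − k + 1.
Here n = 9, k = 6, so n − k + 1 = 4.
Given d = 2, check d ≤ 4: YES.
Slack = (n − k + 1) − d = 2.
The code is NOT MDS (slack = 2 > 0).
Description: the claimed parameters are [9, 6, 2]_5; such a code would be non-MDS.


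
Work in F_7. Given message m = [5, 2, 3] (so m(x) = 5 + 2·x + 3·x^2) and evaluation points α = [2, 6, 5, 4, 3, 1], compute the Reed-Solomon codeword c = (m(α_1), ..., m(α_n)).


c = [0, 6, 6, 5, 3, 3]

Message polynomial: m(x) = 5 + 2·x + 3·x^2 (mod 7).
For each evaluation point α_i, compute m(α_i) mod 7:
  α_1 = 2: Horner steps 3 → 1 → 0, so m(2) = 0.
  α_2 = 6: Horner steps 3 → 6 → 6, so m(6) = 6.
  α_3 = 5: Horner steps 3 → 3 → 6, so m(5) = 6.
  α_4 = 4: Horner steps 3 → 0 → 5, so m(4) = 5.
  α_5 = 3: Horner steps 3 → 4 → 3, so m(3) = 3.
  α_6 = 1: Horner steps 3 → 5 → 3, so m(1) = 3.
Codeword c = [0, 6, 6, 5, 3, 3] ∈ F_7^6.


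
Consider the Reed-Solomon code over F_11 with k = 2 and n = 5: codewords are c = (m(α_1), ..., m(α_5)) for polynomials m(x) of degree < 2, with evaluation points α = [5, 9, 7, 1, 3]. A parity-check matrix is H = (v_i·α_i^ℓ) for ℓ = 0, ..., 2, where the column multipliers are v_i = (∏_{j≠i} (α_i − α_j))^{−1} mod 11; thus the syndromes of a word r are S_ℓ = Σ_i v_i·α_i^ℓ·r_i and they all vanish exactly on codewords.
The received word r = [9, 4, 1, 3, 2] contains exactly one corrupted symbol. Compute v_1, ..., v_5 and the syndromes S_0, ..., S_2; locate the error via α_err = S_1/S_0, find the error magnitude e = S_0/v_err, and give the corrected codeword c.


S = (6, 7, 10), error at position 5, error magnitude e = 7, c = [9, 4, 1, 3, 6].

Step 1: column multipliers v_i = (∏_{j≠i}(α_i − α_j))^{−1} mod 11.
  i = 1 (α = 5): (5−9)(5−7)(5−1)(5−3) = (−4)·(−2)·4·2 = 64 ≡ 9, so v_1 = 9^{−1} = 5 (mod 11).
  i = 2 (α = 9): (9−5)(9−7)(9−1)(9−3) = 4·2·8·6 = 384 ≡ 10, so v_2 = 10^{−1} = 10 (mod 11).
  i = 3 (α = 7): (7−5)(7−9)(7−1)(7−3) = 2·(−2)·6·4 = −96 ≡ 3, so v_3 = 3^{−1} = 4 (mod 11).
  i = 4 (α = 1): (1−5)(1−9)(1−7)(1−3) = (−4)·(−8)·(−6)·(−2) = 384 ≡ 10, so v_4 = 10^{−1} = 10 (mod 11).
  i = 5 (α = 3): (3−5)(3−9)(3−7)(3−1) = (−2)·(−6)·(−4)·2 = −96 ≡ 3, so v_5 = 3^{−1} = 4 (mod 11).
  v = [5, 10, 4, 10, 4].
Step 2: syndromes of r = [9, 4, 1, 3, 2] (all sums mod 11).
  S_0 = Σ v_i r_i = 5·9 + 10·4 + 4·1 + 10·3 + 4·2 = 127 ≡ 6.
  S_1 = Σ v_i α_i r_i = 5·5·9 + 10·9·4 + 4·7·1 + 10·1·3 + 4·3·2 = 667 ≡ 7.
  α_i^2 mod 11 = [3, 4, 5, 1, 9].
  S_2 = Σ v_i α_i^2 r_i = 5·3·9 + 10·4·4 + 4·5·1 + 10·1·3 + 4·9·2 = 417 ≡ 10.
  S = (6, 7, 10) ≠ 0, so r is not a codeword (an error is present).
Step 3: locate the error. For a single error e at position i, S_ℓ = v_i·e·α_i^ℓ, so α_err = S_1/S_0.
  S_0^{−1} = 6^{−1} = 2 (mod 11), so α_err = 7·2 = 14 ≡ 3 = α_5. Error position i = 5.
  Consistency check: S_2/S_1 = 10·8 = 80 ≡ 3 = α_err ✓ (single-error assumption holds).
Step 4: error magnitude e = S_0/v_5 = S_0·∏_{j≠5}(α_5 − α_j) = 6·3 = 18 ≡ 7 (mod 11).
Step 5: correct position 5: c_5 = r_5 − e = 2 − 7 ≡ 6 (mod 11). Hence c = [9, 4, 1, 3, 6].
  Check: interpolating c through the α_i gives m(x) = 7 + 7·x (degree < 2) with m(α_i) = c_i for every i, so c is indeed a codeword.


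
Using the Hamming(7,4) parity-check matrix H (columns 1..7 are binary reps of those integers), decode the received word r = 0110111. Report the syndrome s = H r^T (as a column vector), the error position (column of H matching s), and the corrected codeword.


s = (1, 0, 1)^T, error position = 5, corrected codeword c = 0110011

Compute s = H r^T mod 2 one row at a time:
  s_1 = 0 + 1 + 1 + 1 = 3 ≡ 1 (mod 2).
  s_2 = 1 + 1 + 1 + 1 = 4 ≡ 0 (mod 2).
  s_3 = 0 + 1 + 1 + 1 = 3 ≡ 1 (mod 2).
s = (1, 0, 1)^T — this equals column 5 of H (binary 101), so error is at position 5.
Correct: flip bit 5 of r = 0110111 to get c = 0110011.


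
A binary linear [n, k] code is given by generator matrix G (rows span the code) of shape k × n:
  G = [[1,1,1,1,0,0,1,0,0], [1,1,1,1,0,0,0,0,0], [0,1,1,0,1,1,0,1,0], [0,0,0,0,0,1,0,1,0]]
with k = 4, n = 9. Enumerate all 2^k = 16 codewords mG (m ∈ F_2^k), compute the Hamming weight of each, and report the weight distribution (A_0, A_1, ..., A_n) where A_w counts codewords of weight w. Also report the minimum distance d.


Weight distribution: A_0 = 1, A_1 = 1, A_2 = 1, A_3 = 3, A_4 = 3, A_5 = 3, A_6 = 3, A_7 = 1. Minimum distance d = 1.

Enumerate all 2^4 = 16 messages m ∈ F_2^4.
For each, compute codeword c = mG in F_2^9, then tally its weight.
  m = 0000 → c = 000000000, weight = 0.
  m = 1000 → c = 111100100, weight = 5.
  m = 0100 → c = 111100000, weight = 4.
  m = 1100 → c = 000000100, weight = 1.
  m = 0010 → c = 011011010, weight = 5.
  m = 1010 → c = 100111110, weight = 6.
  m = 0110 → c = 100111010, weight = 5.
  m = 1110 → c = 011011110, weight = 6.
  m = 0001 → c = 000001010, weight = 2.
  m = 1001 → c = 111101110, weight = 7.
  m = 0101 → c = 111101010, weight = 6.
  m = 1101 → c = 000001110, weight = 3.
  m = 0011 → c = 011010000, weight = 3.
  m = 1011 → c = 100110100, weight = 4.
  m = 0111 → c = 100110000, weight = 3.
  m = 1111 → c = 011010100, weight = 4.
Tally weights:
  weight 0: 1 codewords.
  weight 1: 1 codewords.
  weight 2: 1 codewords.
  weight 3: 3 codewords.
  weight 4: 3 codewords.
  weight 5: 3 codewords.
  weight 6: 3 codewords.
  weight 7: 1 codewords.
Minimum distance d = smallest w > 0 with A_w > 0 = 1.
Sanity: Σ A_w = 16 = 2^4 = 16 ✓.


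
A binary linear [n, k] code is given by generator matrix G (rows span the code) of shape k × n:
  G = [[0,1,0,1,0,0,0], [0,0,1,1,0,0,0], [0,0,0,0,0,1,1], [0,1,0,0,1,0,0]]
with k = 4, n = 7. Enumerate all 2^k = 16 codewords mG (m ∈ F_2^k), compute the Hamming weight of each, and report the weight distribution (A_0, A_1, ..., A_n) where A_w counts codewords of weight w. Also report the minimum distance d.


Weight distribution: A_0 = 1, A_2 = 7, A_4 = 7, A_6 = 1. Minimum distance d = 2.

Enumerate all 2^4 = 16 messages m ∈ F_2^4.
For each, compute codeword c = mG in F_2^7, then tally its weight.
  m = 0000 → c = 0000000, weight = 0.
  m = 1000 → c = 0101000, weight = 2.
  m = 0100 → c = 0011000, weight = 2.
  m = 1100 → c = 0110000, weight = 2.
  m = 0010 → c = 0000011, weight = 2.
  m = 1010 → c = 0101011, weight = 4.
  m = 0110 → c = 0011011, weight = 4.
  m = 1110 → c = 0110011, weight = 4.
  m = 0001 → c = 0100100, weight = 2.
  m = 1001 → c = 0001100, weight = 2.
  m = 0101 → c = 0111100, weight = 4.
  m = 1101 → c = 0010100, weight = 2.
  m = 0011 → c = 0100111, weight = 4.
  m = 1011 → c = 0001111, weight = 4.
  m = 0111 → c = 0111111, weight = 6.
  m = 1111 → c = 0010111, weight = 4.
Tally weights:
  weight 0: 1 codewords.
  weight 2: 7 codewords.
  weight 4: 7 codewords.
  weight 6: 1 codewords.
Minimum distance d = smallest w > 0 with A_w > 0 = 2.
Sanity: Σ A_w = 16 = 2^4 = 16 ✓.


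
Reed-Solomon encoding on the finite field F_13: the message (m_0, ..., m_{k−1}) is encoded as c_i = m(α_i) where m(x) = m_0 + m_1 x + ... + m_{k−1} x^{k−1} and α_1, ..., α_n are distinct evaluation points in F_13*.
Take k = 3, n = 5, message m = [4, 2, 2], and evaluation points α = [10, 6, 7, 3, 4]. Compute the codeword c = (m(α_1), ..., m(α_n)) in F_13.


c = [3, 10, 12, 2, 5]

Message polynomial: m(x) = 4 + 2·x + 2·x^2 (mod 13).
For each evaluation point α_i, compute m(α_i) mod 13:
  α_1 = 10: Horner steps 2 → 9 → 3, so m(10) = 3.
  α_2 = 6: Horner steps 2 → 1 → 10, so m(6) = 10.
  α_3 = 7: Horner steps 2 → 3 → 12, so m(7) = 12.
  α_4 = 3: Horner steps 2 → 8 → 2, so m(3) = 2.
  α_5 = 4: Horner steps 2 → 10 → 5, so m(4) = 5.
Codeword c = [3, 10, 12, 2, 5] ∈ F_13^5.


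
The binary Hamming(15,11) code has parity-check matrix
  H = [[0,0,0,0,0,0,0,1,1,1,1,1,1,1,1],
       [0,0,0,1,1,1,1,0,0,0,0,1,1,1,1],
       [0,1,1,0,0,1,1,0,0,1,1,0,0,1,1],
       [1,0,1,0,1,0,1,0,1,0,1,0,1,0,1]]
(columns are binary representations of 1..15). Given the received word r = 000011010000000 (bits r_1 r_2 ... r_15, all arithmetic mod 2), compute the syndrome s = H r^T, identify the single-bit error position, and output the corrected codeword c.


s = (1, 0, 1, 1)^T, error position = 11, corrected codeword c = 000011010010000

Compute s = H r^T mod 2 one row at a time:
  s_1 = 1 + 0 + 0 + 0 + 0 + 0 + 0 + 0 = 1 ≡ 1 (mod 2).
  s_2 = 0 + 1 + 1 + 0 + 0 + 0 + 0 + 0 = 2 ≡ 0 (mod 2).
  s_3 = 0 + 0 + 1 + 0 + 0 + 0 + 0 + 0 = 1 ≡ 1 (mod 2).
  s_4 = 0 + 0 + 1 + 0 + 0 + 0 + 0 + 0 = 1 ≡ 1 (mod 2).
s = (1, 0, 1, 1)^T — this equals column 11 of H (binary 1011), so error is at position 11.
Correct: flip bit 11 of r = 000011010000000 to get c = 000011010010000.


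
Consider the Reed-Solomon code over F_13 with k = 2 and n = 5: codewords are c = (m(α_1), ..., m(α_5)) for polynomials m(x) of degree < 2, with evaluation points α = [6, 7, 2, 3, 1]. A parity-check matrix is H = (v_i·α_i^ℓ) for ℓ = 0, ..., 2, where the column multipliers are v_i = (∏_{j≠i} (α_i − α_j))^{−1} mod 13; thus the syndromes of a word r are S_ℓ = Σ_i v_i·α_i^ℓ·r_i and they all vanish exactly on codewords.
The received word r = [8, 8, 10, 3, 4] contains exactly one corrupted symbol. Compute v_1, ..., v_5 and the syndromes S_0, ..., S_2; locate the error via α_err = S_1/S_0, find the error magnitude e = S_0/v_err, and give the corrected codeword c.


S = (11, 12, 6), error at position 2, error magnitude e = 7, c = [8, 1, 10, 3, 4].

Step 1: column multipliers v_i = (∏_{j≠i}(α_i − α_j))^{−1} mod 13.
  i = 1 (α = 6): (6−7)(6−2)(6−3)(6−1) = (−1)·4·3·5 = −60 ≡ 5, so v_1 = 5^{−1} = 8 (mod 13).
  i = 2 (α = 7): (7−6)(7−2)(7−3)(7−1) = 1·5·4·6 = 120 ≡ 3, so v_2 = 3^{−1} = 9 (mod 13).
  i = 3 (α = 2): (2−6)(2−7)(2−3)(2−1) = (−4)·(−5)·(−1)·1 = −20 ≡ 6, so v_3 = 6^{−1} = 11 (mod 13).
  i = 4 (α = 3): (3−6)(3−7)(3−2)(3−1) = (−3)·(−4)·1·2 = 24 ≡ 11, so v_4 = 11^{−1} = 6 (mod 13).
  i = 5 (α = 1): (1−6)(1−7)(1−2)(1−3) = (−5)·(−6)·(−1)·(−2) = 60 ≡ 8, so v_5 = 8^{−1} = 5 (mod 13).
  v = [8, 9, 11, 6, 5].
Step 2: syndromes of r = [8, 8, 10, 3, 4] (all sums mod 13).
  S_0 = Σ v_i r_i = 8·8 + 9·8 + 11·10 + 6·3 + 5·4 = 284 ≡ 11.
  S_1 = Σ v_i α_i r_i = 8·6·8 + 9·7·8 + 11·2·10 + 6·3·3 + 5·1·4 = 1182 ≡ 12.
  α_i^2 mod 13 = [10, 10, 4, 9, 1].
  S_2 = Σ v_i α_i^2 r_i = 8·10·8 + 9·10·8 + 11·4·10 + 6·9·3 + 5·1·4 = 1982 ≡ 6.
  S = (11, 12, 6) ≠ 0, so r is not a codeword (an error is present).
Step 3: locate the error. For a single error e at position i, S_ℓ = v_i·e·α_i^ℓ, so α_err = S_1/S_0.
  S_0^{−1} = 11^{−1} = 6 (mod 13), so α_err = 12·6 = 72 ≡ 7 = α_2. Error position i = 2.
  Consistency check: S_2/S_1 = 6·12 = 72 ≡ 7 = α_err ✓ (single-error assumption holds).
Step 4: error magnitude e = S_0/v_2 = S_0·∏_{j≠2}(α_2 − α_j) = 11·3 = 33 ≡ 7 (mod 13).
Step 5: correct position 2: c_2 = r_2 − e = 8 − 7 ≡ 1 (mod 13). Hence c = [8, 1, 10, 3, 4].
  Check: interpolating c through the α_i gives m(x) = 11 + 6·x (degree < 2) with m(α_i) = c_i for every i, so c is indeed a codeword.


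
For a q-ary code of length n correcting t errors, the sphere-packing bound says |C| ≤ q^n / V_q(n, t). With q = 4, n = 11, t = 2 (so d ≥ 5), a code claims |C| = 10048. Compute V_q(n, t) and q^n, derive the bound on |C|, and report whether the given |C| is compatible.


V_q(n, t) = 529, q^n = 4194304, Hamming bound = 7928, |C| = 10048 > bound (violated).

Step 1: Compute V_q(n, t) = Σ_{j=0}^2 C(n, j) (q−1)^j.
  j = 0: C(11,0)·(3)^0 = 1·1 = 1.
  j = 1: C(11,1)·(3)^1 = 11·3 = 33.
  j = 2: C(11,2)·(3)^2 = 55·9 = 495.
  V_q(n, t) = 1 + 33 + 495 = 529.
Step 2: q^n = 4^11 = 4194304.
Step 3: Hamming bound ⌊q^n / V_q(n,t)⌋ = ⌊4194304/529⌋ = 7928.
Step 4: Compare |C| = 10048 to 7928: violated.
The claimed |C| lies above the Hamming bound, so no 4-ary code of length 11 with d ≥ 5 can have 10048 codewords.


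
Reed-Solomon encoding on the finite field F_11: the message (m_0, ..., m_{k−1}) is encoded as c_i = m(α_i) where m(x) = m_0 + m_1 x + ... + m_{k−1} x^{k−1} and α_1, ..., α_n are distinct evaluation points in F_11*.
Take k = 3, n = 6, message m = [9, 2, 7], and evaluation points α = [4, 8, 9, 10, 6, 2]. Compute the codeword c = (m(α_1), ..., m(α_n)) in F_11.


c = [8, 0, 0, 3, 9, 8]

Message polynomial: m(x) = 9 + 2·x + 7·x^2 (mod 11).
For each evaluation point α_i, compute m(α_i) mod 11:
  α_1 = 4: Horner steps 7 → 8 → 8, so m(4) = 8.
  α_2 = 8: Horner steps 7 → 3 → 0, so m(8) = 0.
  α_3 = 9: Horner steps 7 → 10 → 0, so m(9) = 0.
  α_4 = 10: Horner steps 7 → 6 → 3, so m(10) = 3.
  α_5 = 6: Horner steps 7 → 0 → 9, so m(6) = 9.
  α_6 = 2: Horner steps 7 → 5 → 8, so m(2) = 8.
Codeword c = [8, 0, 0, 3, 9, 8] ∈ F_11^6.


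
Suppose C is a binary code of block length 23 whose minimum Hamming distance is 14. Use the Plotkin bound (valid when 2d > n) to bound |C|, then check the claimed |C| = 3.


Plotkin bound M ≤ 4; given |C| = 3 ≤ bound (satisfied).

Check applicability: 2d = 28, n = 23.
2d − n = 5 > 0, so Plotkin applies.
Compute d/(2d−n) = 14/5 ≈ 2.8000.
⌊d/(2d−n)⌋ = 2.
Plotkin bound: M ≤ 2·2 = 4.
Given |C| = 3, check: satisfied.
This |C| is below the Plotkin bound.


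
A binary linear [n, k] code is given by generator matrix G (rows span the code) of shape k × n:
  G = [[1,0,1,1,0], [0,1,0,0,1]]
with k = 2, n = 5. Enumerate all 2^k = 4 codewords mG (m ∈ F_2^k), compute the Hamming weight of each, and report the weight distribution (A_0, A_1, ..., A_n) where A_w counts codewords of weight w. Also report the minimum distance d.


Weight distribution: A_0 = 1, A_2 = 1, A_3 = 1, A_5 = 1. Minimum distance d = 2.

Enumerate all 2^2 = 4 messages m ∈ F_2^2.
For each, compute codeword c = mG in F_2^5, then tally its weight.
  m = 00 → c = 00000, weight = 0.
  m = 10 → c = 10110, weight = 3.
  m = 01 → c = 01001, weight = 2.
  m = 11 → c = 11111, weight = 5.
Tally weights:
  weight 0: 1 codewords.
  weight 2: 1 codewords.
  weight 3: 1 codewords.
  weight 5: 1 codewords.
Minimum distance d = smallest w > 0 with A_w > 0 = 2.
Sanity: Σ A_w = 4 = 2^2 = 4 ✓.


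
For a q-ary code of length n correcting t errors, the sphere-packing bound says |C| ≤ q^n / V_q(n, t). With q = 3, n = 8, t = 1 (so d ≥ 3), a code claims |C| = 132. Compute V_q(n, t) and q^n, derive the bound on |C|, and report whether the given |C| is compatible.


V_q(n, t) = 17, q^n = 6561, Hamming bound = 385, |C| = 132 ≤ bound (satisfied).

Step 1: Compute V_q(n, t) = Σ_{j=0}^1 C(n, j) (q−1)^j.
  j = 0: C(8,0)·(2)^0 = 1·1 = 1.
  j = 1: C(8,1)·(2)^1 = 8·2 = 16.
  V_q(n, t) = 1 + 16 = 17.
Step 2: q^n = 3^8 = 6561.
Step 3: Hamming bound ⌊q^n / V_q(n,t)⌋ = ⌊6561/17⌋ = 385.
Step 4: Compare |C| = 132 to 385: satisfied.
The claimed |C| lies below the Hamming bound.


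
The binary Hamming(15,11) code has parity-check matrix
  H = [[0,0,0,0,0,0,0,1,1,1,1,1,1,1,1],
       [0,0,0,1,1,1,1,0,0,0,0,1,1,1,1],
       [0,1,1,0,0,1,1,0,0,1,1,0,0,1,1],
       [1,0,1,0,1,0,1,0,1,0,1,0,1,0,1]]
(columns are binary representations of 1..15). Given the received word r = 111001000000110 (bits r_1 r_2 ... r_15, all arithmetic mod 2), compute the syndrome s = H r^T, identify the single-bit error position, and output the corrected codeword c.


s = (0, 1, 0, 1)^T, error position = 5, corrected codeword c = 111011000000110

Compute s = H r^T mod 2 one row at a time:
  s_1 = 0 + 0 + 0 + 0 + 0 + 1 + 1 + 0 = 2 ≡ 0 (mod 2).
  s_2 = 0 + 0 + 1 + 0 + 0 + 1 + 1 + 0 = 3 ≡ 1 (mod 2).
  s_3 = 1 + 1 + 1 + 0 + 0 + 0 + 1 + 0 = 4 ≡ 0 (mod 2).
  s_4 = 1 + 1 + 0 + 0 + 0 + 0 + 1 + 0 = 3 ≡ 1 (mod 2).
s = (0, 1, 0, 1)^T — this equals column 5 of H (binary 0101), so error is at position 5.
Correct: flip bit 5 of r = 111001000000110 to get c = 111011000000110.


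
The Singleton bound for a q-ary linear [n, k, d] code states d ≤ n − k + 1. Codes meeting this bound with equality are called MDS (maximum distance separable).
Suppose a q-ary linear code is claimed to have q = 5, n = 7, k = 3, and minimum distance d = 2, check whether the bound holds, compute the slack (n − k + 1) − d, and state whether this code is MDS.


Singleton RHS = n − k + 1 = 5, slack = 3, bound satisfied, not MDS.

Singleton bound: d ≤ n − k + 1.
Here n = 7, k = 3, so n − k + 1 = 5.
Given d = 2, check d ≤ 5: YES.
Slack = (n − k + 1) − d = 3.
The code is NOT MDS (slack = 3 > 0).
Description: the claimed parameters are [7, 3, 2]_5; such a code would be non-MDS.


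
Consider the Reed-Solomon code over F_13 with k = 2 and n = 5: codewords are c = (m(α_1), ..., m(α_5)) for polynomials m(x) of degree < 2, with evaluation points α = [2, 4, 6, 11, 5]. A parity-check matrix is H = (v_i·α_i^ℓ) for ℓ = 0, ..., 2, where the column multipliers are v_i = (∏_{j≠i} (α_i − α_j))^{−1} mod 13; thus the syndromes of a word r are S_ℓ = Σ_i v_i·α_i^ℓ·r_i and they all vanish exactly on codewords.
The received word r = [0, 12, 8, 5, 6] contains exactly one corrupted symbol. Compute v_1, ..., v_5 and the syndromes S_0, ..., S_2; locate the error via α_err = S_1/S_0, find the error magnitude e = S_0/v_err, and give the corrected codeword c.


S = (9, 10, 1), error at position 2, error magnitude e = 8, c = [0, 4, 8, 5, 6].

Step 1: column multipliers v_i = (∏_{j≠i}(α_i − α_j))^{−1} mod 13.
  i = 1 (α = 2): (2−4)(2−6)(2−11)(2−5) = (−2)·(−4)·(−9)·(−3) = 216 ≡ 8, so v_1 = 8^{−1} = 5 (mod 13).
  i = 2 (α = 4): (4−2)(4−6)(4−11)(4−5) = 2·(−2)·(−7)·(−1) = −28 ≡ 11, so v_2 = 11^{−1} = 6 (mod 13).
  i = 3 (α = 6): (6−2)(6−4)(6−11)(6−5) = 4·2·(−5)·1 = −40 ≡ 12, so v_3 = 12^{−1} = 12 (mod 13).
  i = 4 (α = 11): (11−2)(11−4)(11−6)(11−5) = 9·7·5·6 = 1890 ≡ 5, so v_4 = 5^{−1} = 8 (mod 13).
  i = 5 (α = 5): (5−2)(5−4)(5−6)(5−11) = 3·1·(−1)·(−6) = 18 ≡ 5, so v_5 = 5^{−1} = 8 (mod 13).
  v = [5, 6, 12, 8, 8].
Step 2: syndromes of r = [0, 12, 8, 5, 6] (all sums mod 13).
  S_0 = Σ v_i r_i = 5·0 + 6·12 + 12·8 + 8·5 + 8·6 = 256 ≡ 9.
  S_1 = Σ v_i α_i r_i = 5·2·0 + 6·4·12 + 12·6·8 + 8·11·5 + 8·5·6 = 1544 ≡ 10.
  α_i^2 mod 13 = [4, 3, 10, 4, 12].
  S_2 = Σ v_i α_i^2 r_i = 5·4·0 + 6·3·12 + 12·10·8 + 8·4·5 + 8·12·6 = 1912 ≡ 1.
  S = (9, 10, 1) ≠ 0, so r is not a codeword (an error is present).
Step 3: locate the error. For a single error e at position i, S_ℓ = v_i·e·α_i^ℓ, so α_err = S_1/S_0.
  S_0^{−1} = 9^{−1} = 3 (mod 13), so α_err = 10·3 = 30 ≡ 4 = α_2. Error position i = 2.
  Consistency check: S_2/S_1 = 1·4 = 4 ≡ 4 = α_err ✓ (single-error assumption holds).
Step 4: error magnitude e = S_0/v_2 = S_0·∏_{j≠2}(α_2 − α_j) = 9·11 = 99 ≡ 8 (mod 13).
Step 5: correct position 2: c_2 = r_2 − e = 12 − 8 ≡ 4 (mod 13). Hence c = [0, 4, 8, 5, 6].
  Check: interpolating c through the α_i gives m(x) = 9 + 2·x (degree < 2) with m(α_i) = c_i for every i, so c is indeed a codeword.


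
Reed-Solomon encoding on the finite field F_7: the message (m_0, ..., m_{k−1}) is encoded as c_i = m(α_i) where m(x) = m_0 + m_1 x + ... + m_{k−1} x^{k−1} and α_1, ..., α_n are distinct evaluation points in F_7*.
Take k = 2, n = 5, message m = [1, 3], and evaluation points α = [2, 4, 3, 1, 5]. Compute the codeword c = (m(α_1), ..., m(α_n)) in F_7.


c = [0, 6, 3, 4, 2]

Message polynomial: m(x) = 1 + 3·x (mod 7).
For each evaluation point α_i, compute m(α_i) mod 7:
  α_1 = 2: Horner steps 3 → 0, so m(2) = 0.
  α_2 = 4: Horner steps 3 → 6, so m(4) = 6.
  α_3 = 3: Horner steps 3 → 3, so m(3) = 3.
  α_4 = 1: Horner steps 3 → 4, so m(1) = 4.
  α_5 = 5: Horner steps 3 → 2, so m(5) = 2.
Codeword c = [0, 6, 3, 4, 2] ∈ F_7^5.


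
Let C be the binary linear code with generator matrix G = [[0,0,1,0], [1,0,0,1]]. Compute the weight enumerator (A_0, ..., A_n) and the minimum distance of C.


Weight distribution: A_0 = 1, A_1 = 1, A_2 = 1, A_3 = 1. Minimum distance d = 1.

Enumerate all 2^2 = 4 messages m ∈ F_2^2.
For each, compute codeword c = mG in F_2^4, then tally its weight.
  m = 00 → c = 0000, weight = 0.
  m = 10 → c = 0010, weight = 1.
  m = 01 → c = 1001, weight = 2.
  m = 11 → c = 1011, weight = 3.
Tally weights:
  weight 0: 1 codewords.
  weight 1: 1 codewords.
  weight 2: 1 codewords.
  weight 3: 1 codewords.
Minimum distance d = smallest w > 0 with A_w > 0 = 1.
Sanity: Σ A_w = 4 = 2^2 = 4 ✓.


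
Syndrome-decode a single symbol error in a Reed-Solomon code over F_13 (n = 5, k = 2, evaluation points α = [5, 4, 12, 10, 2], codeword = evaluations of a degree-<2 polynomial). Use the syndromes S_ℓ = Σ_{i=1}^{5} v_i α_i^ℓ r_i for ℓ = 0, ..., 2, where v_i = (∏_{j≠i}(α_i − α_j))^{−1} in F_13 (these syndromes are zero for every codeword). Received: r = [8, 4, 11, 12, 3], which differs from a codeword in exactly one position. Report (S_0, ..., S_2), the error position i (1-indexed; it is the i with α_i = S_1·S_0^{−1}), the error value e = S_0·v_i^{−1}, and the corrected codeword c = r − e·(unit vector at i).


S = (10, 1, 4), error at position 2, error magnitude e = 2, c = [8, 2, 11, 12, 3].

Step 1: column multipliers v_i = (∏_{j≠i}(α_i − α_j))^{−1} mod 13.
  i = 1 (α = 5): (5−4)(5−12)(5−10)(5−2) = 1·(−7)·(−5)·3 = 105 ≡ 1, so v_1 = 1^{−1} = 1 (mod 13).
  i = 2 (α = 4): (4−5)(4−12)(4−10)(4−2) = (−1)·(−8)·(−6)·2 = −96 ≡ 8, so v_2 = 8^{−1} = 5 (mod 13).
  i = 3 (α = 12): (12−5)(12−4)(12−10)(12−2) = 7·8·2·10 = 1120 ≡ 2, so v_3 = 2^{−1} = 7 (mod 13).
  i = 4 (α = 10): (10−5)(10−4)(10−12)(10−2) = 5·6·(−2)·8 = −480 ≡ 1, so v_4 = 1^{−1} = 1 (mod 13).
  i = 5 (α = 2): (2−5)(2−4)(2−12)(2−10) = (−3)·(−2)·(−10)·(−8) = 480 ≡ 12, so v_5 = 12^{−1} = 12 (mod 13).
  v = [1, 5, 7, 1, 12].
Step 2: syndromes of r = [8, 4, 11, 12, 3] (all sums mod 13).
  S_0 = Σ v_i r_i = 1·8 + 5·4 + 7·11 + 1·12 + 12·3 = 153 ≡ 10.
  S_1 = Σ v_i α_i r_i = 1·5·8 + 5·4·4 + 7·12·11 + 1·10·12 + 12·2·3 = 1236 ≡ 1.
  α_i^2 mod 13 = [12, 3, 1, 9, 4].
  S_2 = Σ v_i α_i^2 r_i = 1·12·8 + 5·3·4 + 7·1·11 + 1·9·12 + 12·4·3 = 485 ≡ 4.
  S = (10, 1, 4) ≠ 0, so r is not a codeword (an error is present).
Step 3: locate the error. For a single error e at position i, S_ℓ = v_i·e·α_i^ℓ, so α_err = S_1/S_0.
  S_0^{−1} = 10^{−1} = 4 (mod 13), so α_err = 1·4 = 4 ≡ 4 = α_2. Error position i = 2.
  Consistency check: S_2/S_1 = 4·1 = 4 ≡ 4 = α_err ✓ (single-error assumption holds).
Step 4: error magnitude e = S_0/v_2 = S_0·∏_{j≠2}(α_2 − α_j) = 10·8 = 80 ≡ 2 (mod 13).
Step 5: correct position 2: c_2 = r_2 − e = 4 − 2 ≡ 2 (mod 13). Hence c = [8, 2, 11, 12, 3].
  Check: interpolating c through the α_i gives m(x) = 4 + 6·x (degree < 2) with m(α_i) = c_i for every i, so c is indeed a codeword.


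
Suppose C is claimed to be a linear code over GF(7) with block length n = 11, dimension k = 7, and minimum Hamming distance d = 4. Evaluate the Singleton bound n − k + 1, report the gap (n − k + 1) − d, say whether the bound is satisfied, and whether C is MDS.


Singleton RHS = n − k + 1 = 5, slack = 1, bound satisfied, not MDS.

Singleton bound: d ≤ n − k + 1.
Here n = 11, k = 7, so n − k + 1 = 5.
Given d = 4, check d ≤ 5: YES.
Slack = (n − k + 1) − d = 1.
The code is NOT MDS (slack = 1 > 0).
Description: the claimed parameters are [11, 7, 4]_7; such a code would be non-MDS.


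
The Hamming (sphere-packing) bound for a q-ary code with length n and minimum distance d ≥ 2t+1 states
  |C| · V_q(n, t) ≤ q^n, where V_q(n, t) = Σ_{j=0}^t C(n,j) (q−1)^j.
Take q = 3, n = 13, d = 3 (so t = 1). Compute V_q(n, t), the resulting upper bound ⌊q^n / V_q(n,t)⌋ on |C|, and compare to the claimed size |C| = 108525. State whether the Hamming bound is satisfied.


V_q(n, t) = 27, q^n = 1594323, Hamming bound = 59049, |C| = 108525 > bound (violated).

Step 1: Compute V_q(n, t) = Σ_{j=0}^1 C(n, j) (q−1)^j.
  j = 0: C(13,0)·(2)^0 = 1·1 = 1.
  j = 1: C(13,1)·(2)^1 = 13·2 = 26.
  V_q(n, t) = 1 + 26 = 27.
Step 2: q^n = 3^13 = 1594323.
Step 3: Hamming bound ⌊q^n / V_q(n,t)⌋ = ⌊1594323/27⌋ = 59049.
Step 4: Compare |C| = 108525 to 59049: violated.
The claimed |C| lies above the Hamming bound, so no 3-ary code of length 13 with d ≥ 3 can have 108525 codewords.


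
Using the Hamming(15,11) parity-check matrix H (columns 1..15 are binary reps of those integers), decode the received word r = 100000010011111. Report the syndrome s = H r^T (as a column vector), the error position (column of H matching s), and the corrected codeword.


s = (0, 0, 1, 0)^T, error position = 2, corrected codeword c = 110000010011111

Compute s = H r^T mod 2 one row at a time:
  s_1 = 1 + 0 + 0 + 1 + 1 + 1 + 1 + 1 = 6 ≡ 0 (mod 2).
  s_2 = 0 + 0 + 0 + 0 + 1 + 1 + 1 + 1 = 4 ≡ 0 (mod 2).
  s_3 = 0 + 0 + 0 + 0 + 0 + 1 + 1 + 1 = 3 ≡ 1 (mod 2).
  s_4 = 1 + 0 + 0 + 0 + 0 + 1 + 1 + 1 = 4 ≡ 0 (mod 2).
s = (0, 0, 1, 0)^T — this equals column 2 of H (binary 0010), so error is at position 2.
Correct: flip bit 2 of r = 100000010011111 to get c = 110000010011111.


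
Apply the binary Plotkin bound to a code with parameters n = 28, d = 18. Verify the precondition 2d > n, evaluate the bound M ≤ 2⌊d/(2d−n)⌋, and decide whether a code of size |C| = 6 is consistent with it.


Plotkin bound M ≤ 4; given |C| = 6 > bound (violated).

Check applicability: 2d = 36, n = 28.
2d − n = 8 > 0, so Plotkin applies.
Compute d/(2d−n) = 18/8 ≈ 2.2500.
⌊d/(2d−n)⌋ = 2.
Plotkin bound: M ≤ 2·2 = 4.
Given |C| = 6, check: VIOLATED.
This |C| is above the Plotkin bound, so no binary code with n = 28, d = 18 and 6 codewords exists.


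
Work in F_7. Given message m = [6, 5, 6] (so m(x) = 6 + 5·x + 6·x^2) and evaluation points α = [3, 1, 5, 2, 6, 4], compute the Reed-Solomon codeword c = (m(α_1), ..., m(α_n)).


c = [5, 3, 6, 5, 0, 3]

Message polynomial: m(x) = 6 + 5·x + 6·x^2 (mod 7).
For each evaluation point α_i, compute m(α_i) mod 7:
  α_1 = 3: Horner steps 6 → 2 → 5, so m(3) = 5.
  α_2 = 1: Horner steps 6 → 4 → 3, so m(1) = 3.
  α_3 = 5: Horner steps 6 → 0 → 6, so m(5) = 6.
  α_4 = 2: Horner steps 6 → 3 → 5, so m(2) = 5.
  α_5 = 6: Horner steps 6 → 6 → 0, so m(6) = 0.
  α_6 = 4: Horner steps 6 → 1 → 3, so m(4) = 3.
Codeword c = [5, 3, 6, 5, 0, 3] ∈ F_7^6.


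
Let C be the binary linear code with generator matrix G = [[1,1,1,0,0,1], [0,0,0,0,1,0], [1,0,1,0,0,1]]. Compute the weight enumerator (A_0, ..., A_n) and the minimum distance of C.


Weight distribution: A_0 = 1, A_1 = 2, A_2 = 1, A_3 = 1, A_4 = 2, A_5 = 1. Minimum distance d = 1.

Enumerate all 2^3 = 8 messages m ∈ F_2^3.
For each, compute codeword c = mG in F_2^6, then tally its weight.
  m = 000 → c = 000000, weight = 0.
  m = 100 → c = 111001, weight = 4.
  m = 010 → c = 000010, weight = 1.
  m = 110 → c = 111011, weight = 5.
  m = 001 → c = 101001, weight = 3.
  m = 101 → c = 010000, weight = 1.
  m = 011 → c = 101011, weight = 4.
  m = 111 → c = 010010, weight = 2.
Tally weights:
  weight 0: 1 codewords.
  weight 1: 2 codewords.
  weight 2: 1 codewords.
  weight 3: 1 codewords.
  weight 4: 2 codewords.
  weight 5: 1 codewords.
Minimum distance d = smallest w > 0 with A_w > 0 = 1.
Sanity: Σ A_w = 8 = 2^3 = 8 ✓.


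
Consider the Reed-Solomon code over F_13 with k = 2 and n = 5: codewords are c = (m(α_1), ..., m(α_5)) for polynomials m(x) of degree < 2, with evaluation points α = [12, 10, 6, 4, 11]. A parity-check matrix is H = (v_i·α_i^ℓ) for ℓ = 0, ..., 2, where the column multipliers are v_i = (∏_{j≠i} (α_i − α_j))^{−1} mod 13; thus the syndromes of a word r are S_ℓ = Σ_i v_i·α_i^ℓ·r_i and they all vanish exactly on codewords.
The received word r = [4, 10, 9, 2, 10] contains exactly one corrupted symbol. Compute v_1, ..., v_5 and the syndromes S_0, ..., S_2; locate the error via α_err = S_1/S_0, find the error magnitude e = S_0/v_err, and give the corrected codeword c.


S = (4, 5, 3), error at position 5, error magnitude e = 3, c = [4, 10, 9, 2, 7].

Step 1: column multipliers v_i = (∏_{j≠i}(α_i − α_j))^{−1} mod 13.
  i = 1 (α = 12): (12−10)(12−6)(12−4)(12−11) = 2·6·8·1 = 96 ≡ 5, so v_1 = 5^{−1} = 8 (mod 13).
  i = 2 (α = 10): (10−12)(10−6)(10−4)(10−11) = (−2)·4·6·(−1) = 48 ≡ 9, so v_2 = 9^{−1} = 3 (mod 13).
  i = 3 (α = 6): (6−12)(6−10)(6−4)(6−11) = (−6)·(−4)·2·(−5) = −240 ≡ 7, so v_3 = 7^{−1} = 2 (mod 13).
  i = 4 (α = 4): (4−12)(4−10)(4−6)(4−11) = (−8)·(−6)·(−2)·(−7) = 672 ≡ 9, so v_4 = 9^{−1} = 3 (mod 13).
  i = 5 (α = 11): (11−12)(11−10)(11−6)(11−4) = (−1)·1·5·7 = −35 ≡ 4, so v_5 = 4^{−1} = 10 (mod 13).
  v = [8, 3, 2, 3, 10].
Step 2: syndromes of r = [4, 10, 9, 2, 10] (all sums mod 13).
  S_0 = Σ v_i r_i = 8·4 + 3·10 + 2·9 + 3·2 + 10·10 = 186 ≡ 4.
  S_1 = Σ v_i α_i r_i = 8·12·4 + 3·10·10 + 2·6·9 + 3·4·2 + 10·11·10 = 1916 ≡ 5.
  α_i^2 mod 13 = [1, 9, 10, 3, 4].
  S_2 = Σ v_i α_i^2 r_i = 8·1·4 + 3·9·10 + 2·10·9 + 3·3·2 + 10·4·10 = 900 ≡ 3.
  S = (4, 5, 3) ≠ 0, so r is not a codeword (an error is present).
Step 3: locate the error. For a single error e at position i, S_ℓ = v_i·e·α_i^ℓ, so α_err = S_1/S_0.
  S_0^{−1} = 4^{−1} = 10 (mod 13), so α_err = 5·10 = 50 ≡ 11 = α_5. Error position i = 5.
  Consistency check: S_2/S_1 = 3·8 = 24 ≡ 11 = α_err ✓ (single-error assumption holds).
Step 4: error magnitude e = S_0/v_5 = S_0·∏_{j≠5}(α_5 − α_j) = 4·4 = 16 ≡ 3 (mod 13).
Step 5: correct position 5: c_5 = r_5 − e = 10 − 3 ≡ 7 (mod 13). Hence c = [4, 10, 9, 2, 7].
  Check: interpolating c through the α_i gives m(x) = 1 + 10·x (degree < 2) with m(α_i) = c_i for every i, so c is indeed a codeword.


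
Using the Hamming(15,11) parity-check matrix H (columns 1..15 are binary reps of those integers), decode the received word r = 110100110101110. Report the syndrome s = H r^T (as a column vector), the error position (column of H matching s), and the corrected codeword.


s = (1, 1, 0, 1)^T, error position = 13, corrected codeword c = 110100110101010

Compute s = H r^T mod 2 one row at a time:
  s_1 = 1 + 0 + 1 + 0 + 1 + 1 + 1 + 0 = 5 ≡ 1 (mod 2).
  s_2 = 1 + 0 + 0 + 1 + 1 + 1 + 1 + 0 = 5 ≡ 1 (mod 2).
  s_3 = 1 + 0 + 0 + 1 + 1 + 0 + 1 + 0 = 4 ≡ 0 (mod 2).
  s_4 = 1 + 0 + 0 + 1 + 0 + 0 + 1 + 0 = 3 ≡ 1 (mod 2).
s = (1, 1, 0, 1)^T — this equals column 13 of H (binary 1101), so error is at position 13.
Correct: flip bit 13 of r = 110100110101110 to get c = 110100110101010.


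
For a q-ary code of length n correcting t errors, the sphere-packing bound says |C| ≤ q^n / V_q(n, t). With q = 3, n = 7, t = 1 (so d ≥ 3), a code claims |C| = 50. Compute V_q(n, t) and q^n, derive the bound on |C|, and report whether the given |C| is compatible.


V_q(n, t) = 15, q^n = 2187, Hamming bound = 145, |C| = 50 ≤ bound (satisfied).

Step 1: Compute V_q(n, t) = Σ_{j=0}^1 C(n, j) (q−1)^j.
  j = 0: C(7,0)·(2)^0 = 1·1 = 1.
  j = 1: C(7,1)·(2)^1 = 7·2 = 14.
  V_q(n, t) = 1 + 14 = 15.
Step 2: q^n = 3^7 = 2187.
Step 3: Hamming bound ⌊q^n / V_q(n,t)⌋ = ⌊2187/15⌋ = 145.
Step 4: Compare |C| = 50 to 145: satisfied.
The claimed |C| lies below the Hamming bound.


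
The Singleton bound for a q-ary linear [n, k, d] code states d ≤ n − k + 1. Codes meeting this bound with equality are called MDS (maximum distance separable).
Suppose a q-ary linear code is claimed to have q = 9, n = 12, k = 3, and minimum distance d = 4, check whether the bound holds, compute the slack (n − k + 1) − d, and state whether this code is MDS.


Singleton RHS = n − k + 1 = 10, slack = 6, bound satisfied, not MDS.

Singleton bound: d ≤ n − k + 1.
Here n = 12, k = 3, so n − k + 1 = 10.
Given d = 4, check d ≤ 10: YES.
Slack = (n − k + 1) − d = 6.
The code is NOT MDS (slack = 6 > 0).
Description: the claimed parameters are [12, 3, 4]_9; such a code would be non-MDS.
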